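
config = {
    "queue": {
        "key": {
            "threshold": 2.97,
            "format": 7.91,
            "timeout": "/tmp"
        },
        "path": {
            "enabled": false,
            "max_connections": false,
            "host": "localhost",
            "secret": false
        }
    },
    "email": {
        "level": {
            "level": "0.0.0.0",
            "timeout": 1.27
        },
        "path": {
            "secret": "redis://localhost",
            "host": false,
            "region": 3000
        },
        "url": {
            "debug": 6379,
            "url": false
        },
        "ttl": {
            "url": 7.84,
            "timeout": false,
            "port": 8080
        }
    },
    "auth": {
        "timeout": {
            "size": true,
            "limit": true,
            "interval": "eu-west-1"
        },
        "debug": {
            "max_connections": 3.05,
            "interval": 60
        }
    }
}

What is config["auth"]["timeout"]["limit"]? True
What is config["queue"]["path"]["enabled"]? False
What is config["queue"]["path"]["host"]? "localhost"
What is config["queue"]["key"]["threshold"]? 2.97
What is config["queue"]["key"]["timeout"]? "/tmp"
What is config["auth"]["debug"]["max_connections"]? 3.05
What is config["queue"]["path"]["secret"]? False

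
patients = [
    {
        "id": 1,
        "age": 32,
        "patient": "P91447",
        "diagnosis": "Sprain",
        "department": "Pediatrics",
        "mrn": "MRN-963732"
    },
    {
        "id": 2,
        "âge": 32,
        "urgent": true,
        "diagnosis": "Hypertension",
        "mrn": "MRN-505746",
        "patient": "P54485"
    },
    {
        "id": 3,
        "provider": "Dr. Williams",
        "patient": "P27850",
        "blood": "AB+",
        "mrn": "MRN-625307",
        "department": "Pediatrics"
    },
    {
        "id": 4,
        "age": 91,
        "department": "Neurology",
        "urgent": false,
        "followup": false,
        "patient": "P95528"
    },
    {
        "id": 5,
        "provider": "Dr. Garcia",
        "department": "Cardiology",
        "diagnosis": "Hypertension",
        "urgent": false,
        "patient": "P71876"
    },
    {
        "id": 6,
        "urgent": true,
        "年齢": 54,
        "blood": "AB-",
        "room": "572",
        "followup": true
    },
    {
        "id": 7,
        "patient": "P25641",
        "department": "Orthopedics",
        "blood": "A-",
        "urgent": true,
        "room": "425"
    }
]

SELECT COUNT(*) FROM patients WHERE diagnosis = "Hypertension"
2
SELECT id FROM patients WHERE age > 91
[]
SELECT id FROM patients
[1, 2, 3, 4, 5, 6, 7]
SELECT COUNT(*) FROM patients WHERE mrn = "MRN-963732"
1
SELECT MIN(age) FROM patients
32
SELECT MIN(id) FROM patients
1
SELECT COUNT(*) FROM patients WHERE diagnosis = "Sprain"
1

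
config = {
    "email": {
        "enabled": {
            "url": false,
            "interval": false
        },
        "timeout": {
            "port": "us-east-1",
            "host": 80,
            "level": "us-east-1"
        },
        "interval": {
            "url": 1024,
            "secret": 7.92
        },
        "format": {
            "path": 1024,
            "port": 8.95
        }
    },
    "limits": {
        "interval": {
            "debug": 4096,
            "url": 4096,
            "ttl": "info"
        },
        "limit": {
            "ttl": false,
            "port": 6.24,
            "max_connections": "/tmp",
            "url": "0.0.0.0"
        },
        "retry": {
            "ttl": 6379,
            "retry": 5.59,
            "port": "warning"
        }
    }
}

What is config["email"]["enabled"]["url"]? False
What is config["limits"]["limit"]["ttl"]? False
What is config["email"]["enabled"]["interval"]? False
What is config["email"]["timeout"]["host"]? 80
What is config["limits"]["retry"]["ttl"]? 6379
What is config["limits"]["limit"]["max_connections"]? "/tmp"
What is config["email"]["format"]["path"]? 1024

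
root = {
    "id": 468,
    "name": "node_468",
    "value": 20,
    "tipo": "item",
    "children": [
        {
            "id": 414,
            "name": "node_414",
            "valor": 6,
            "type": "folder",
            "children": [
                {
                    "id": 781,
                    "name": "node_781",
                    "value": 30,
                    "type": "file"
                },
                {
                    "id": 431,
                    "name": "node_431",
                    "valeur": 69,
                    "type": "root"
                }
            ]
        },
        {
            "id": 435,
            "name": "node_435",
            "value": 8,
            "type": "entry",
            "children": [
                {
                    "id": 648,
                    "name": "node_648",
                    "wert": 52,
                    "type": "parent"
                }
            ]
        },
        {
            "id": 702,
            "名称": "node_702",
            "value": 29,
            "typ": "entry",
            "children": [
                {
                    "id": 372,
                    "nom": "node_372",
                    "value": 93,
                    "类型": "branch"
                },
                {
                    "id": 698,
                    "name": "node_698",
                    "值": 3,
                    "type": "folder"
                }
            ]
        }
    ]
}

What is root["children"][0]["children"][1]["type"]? "root"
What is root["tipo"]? "item"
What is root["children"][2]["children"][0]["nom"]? "node_372"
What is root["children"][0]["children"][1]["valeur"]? 69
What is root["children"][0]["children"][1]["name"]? "node_431"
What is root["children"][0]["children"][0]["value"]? 30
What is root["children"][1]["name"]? "node_435"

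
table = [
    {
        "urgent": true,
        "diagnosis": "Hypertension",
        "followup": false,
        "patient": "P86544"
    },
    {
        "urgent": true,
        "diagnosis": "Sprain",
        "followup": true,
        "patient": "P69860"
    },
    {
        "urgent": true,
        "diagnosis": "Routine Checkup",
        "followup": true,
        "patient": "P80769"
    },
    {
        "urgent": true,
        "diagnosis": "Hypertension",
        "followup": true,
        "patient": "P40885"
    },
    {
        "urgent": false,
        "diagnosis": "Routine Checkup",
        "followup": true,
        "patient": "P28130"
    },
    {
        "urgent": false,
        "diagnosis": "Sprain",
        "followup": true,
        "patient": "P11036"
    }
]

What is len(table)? 6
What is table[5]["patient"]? "P11036"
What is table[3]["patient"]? "P40885"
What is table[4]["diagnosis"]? "Routine Checkup"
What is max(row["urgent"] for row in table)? True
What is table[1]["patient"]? "P69860"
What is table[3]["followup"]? True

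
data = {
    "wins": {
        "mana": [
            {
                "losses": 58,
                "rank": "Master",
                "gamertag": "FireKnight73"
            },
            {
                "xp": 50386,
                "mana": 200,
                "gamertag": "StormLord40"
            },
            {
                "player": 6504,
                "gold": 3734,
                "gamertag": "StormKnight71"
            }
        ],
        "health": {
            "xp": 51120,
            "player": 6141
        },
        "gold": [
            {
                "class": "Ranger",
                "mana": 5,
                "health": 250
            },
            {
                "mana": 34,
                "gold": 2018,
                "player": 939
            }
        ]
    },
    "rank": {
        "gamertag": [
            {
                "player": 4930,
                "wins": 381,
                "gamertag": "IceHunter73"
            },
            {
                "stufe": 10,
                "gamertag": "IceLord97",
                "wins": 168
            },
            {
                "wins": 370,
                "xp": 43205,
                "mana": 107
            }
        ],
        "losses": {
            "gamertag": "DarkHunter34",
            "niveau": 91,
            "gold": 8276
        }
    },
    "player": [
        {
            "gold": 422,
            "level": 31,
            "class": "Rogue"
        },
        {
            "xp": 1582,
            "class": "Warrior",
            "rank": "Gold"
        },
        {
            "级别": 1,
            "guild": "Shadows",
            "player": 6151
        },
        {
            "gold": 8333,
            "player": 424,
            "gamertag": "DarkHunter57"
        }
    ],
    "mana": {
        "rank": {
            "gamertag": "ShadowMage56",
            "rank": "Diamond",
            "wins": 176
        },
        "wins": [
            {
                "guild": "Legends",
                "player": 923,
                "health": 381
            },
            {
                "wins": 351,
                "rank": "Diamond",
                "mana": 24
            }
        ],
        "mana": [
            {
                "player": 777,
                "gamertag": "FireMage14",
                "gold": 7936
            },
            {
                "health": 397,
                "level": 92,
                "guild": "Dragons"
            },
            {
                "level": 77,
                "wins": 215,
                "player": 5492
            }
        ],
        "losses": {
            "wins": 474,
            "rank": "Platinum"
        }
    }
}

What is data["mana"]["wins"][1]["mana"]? 24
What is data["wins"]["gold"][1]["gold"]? 2018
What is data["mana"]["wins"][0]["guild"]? "Legends"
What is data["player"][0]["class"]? "Rogue"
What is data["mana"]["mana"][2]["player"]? 5492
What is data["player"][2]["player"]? 6151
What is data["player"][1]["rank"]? "Gold"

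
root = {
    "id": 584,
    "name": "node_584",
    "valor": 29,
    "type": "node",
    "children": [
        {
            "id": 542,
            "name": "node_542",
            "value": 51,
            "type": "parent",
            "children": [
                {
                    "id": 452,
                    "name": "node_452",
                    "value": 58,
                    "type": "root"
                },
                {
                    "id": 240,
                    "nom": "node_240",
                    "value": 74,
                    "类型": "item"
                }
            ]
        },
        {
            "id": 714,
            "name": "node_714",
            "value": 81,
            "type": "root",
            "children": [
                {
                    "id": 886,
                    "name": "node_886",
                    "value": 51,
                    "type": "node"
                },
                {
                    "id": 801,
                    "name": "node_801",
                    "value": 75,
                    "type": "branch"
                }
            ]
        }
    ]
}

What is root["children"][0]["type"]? "parent"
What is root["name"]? "node_584"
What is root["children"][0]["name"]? "node_542"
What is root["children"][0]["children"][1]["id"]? 240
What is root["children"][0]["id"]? 542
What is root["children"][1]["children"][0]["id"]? 886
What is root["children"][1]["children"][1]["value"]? 75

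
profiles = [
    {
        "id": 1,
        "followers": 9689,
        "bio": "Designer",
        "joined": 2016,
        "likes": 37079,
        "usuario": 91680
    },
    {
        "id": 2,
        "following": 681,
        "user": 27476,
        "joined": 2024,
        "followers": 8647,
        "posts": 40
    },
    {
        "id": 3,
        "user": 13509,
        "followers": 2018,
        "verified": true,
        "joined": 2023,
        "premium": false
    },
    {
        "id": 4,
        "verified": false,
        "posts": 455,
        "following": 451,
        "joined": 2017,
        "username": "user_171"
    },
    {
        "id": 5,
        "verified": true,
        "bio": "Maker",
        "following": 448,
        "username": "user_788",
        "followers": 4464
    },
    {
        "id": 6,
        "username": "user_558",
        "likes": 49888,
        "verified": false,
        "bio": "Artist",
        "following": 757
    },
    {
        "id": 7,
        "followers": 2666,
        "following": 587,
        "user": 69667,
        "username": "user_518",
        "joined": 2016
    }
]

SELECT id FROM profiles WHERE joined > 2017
[2, 3]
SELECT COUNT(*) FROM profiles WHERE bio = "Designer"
1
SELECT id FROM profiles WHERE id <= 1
[1]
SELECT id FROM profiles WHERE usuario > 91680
[]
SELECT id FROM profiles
[1, 2, 3, 4, 5, 6, 7]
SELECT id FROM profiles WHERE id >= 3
[3, 4, 5, 6, 7]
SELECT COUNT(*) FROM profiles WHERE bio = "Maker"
1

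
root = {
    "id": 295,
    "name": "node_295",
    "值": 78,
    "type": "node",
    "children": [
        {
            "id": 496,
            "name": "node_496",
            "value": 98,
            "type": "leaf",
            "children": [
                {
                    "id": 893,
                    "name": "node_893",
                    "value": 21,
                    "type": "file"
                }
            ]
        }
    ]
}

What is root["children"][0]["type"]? "leaf"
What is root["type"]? "node"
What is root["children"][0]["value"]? 98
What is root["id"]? 295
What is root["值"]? 78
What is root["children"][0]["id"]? 496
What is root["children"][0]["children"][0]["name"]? "node_893"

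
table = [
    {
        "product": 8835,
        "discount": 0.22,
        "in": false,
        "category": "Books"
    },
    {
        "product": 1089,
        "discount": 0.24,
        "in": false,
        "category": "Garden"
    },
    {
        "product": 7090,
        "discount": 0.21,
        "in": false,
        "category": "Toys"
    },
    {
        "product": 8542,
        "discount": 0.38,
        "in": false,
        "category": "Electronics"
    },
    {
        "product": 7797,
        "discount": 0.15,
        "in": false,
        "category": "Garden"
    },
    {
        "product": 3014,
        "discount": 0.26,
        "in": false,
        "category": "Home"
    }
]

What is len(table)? 6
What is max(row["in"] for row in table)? False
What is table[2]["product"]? 7090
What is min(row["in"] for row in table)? False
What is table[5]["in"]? False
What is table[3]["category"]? "Electronics"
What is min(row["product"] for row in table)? 1089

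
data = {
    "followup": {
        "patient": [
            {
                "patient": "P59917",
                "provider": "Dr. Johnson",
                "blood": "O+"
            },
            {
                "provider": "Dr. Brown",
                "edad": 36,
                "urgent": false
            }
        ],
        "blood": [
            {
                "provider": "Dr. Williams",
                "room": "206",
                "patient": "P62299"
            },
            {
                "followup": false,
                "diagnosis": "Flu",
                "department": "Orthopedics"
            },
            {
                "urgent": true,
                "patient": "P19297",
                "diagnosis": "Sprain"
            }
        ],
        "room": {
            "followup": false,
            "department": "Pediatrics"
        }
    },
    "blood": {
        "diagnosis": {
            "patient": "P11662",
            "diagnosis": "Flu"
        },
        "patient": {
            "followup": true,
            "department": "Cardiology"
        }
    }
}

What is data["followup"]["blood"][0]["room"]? "206"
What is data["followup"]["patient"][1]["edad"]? 36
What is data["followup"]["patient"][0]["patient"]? "P59917"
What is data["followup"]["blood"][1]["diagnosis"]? "Flu"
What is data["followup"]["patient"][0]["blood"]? "O+"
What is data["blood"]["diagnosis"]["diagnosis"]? "Flu"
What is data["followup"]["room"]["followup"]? False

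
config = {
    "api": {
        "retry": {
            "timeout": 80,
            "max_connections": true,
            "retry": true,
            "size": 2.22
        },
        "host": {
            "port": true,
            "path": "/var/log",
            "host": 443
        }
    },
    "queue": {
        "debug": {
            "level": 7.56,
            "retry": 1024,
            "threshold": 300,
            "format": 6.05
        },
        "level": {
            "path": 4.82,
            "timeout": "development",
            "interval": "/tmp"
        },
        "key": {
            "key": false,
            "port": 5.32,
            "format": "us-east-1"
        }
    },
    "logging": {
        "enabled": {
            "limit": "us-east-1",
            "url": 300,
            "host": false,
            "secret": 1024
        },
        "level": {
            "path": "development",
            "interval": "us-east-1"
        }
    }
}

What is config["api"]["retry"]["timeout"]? 80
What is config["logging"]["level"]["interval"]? "us-east-1"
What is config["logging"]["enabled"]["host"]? False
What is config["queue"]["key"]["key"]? False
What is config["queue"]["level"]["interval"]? "/tmp"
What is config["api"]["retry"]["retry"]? True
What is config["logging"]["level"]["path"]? "development"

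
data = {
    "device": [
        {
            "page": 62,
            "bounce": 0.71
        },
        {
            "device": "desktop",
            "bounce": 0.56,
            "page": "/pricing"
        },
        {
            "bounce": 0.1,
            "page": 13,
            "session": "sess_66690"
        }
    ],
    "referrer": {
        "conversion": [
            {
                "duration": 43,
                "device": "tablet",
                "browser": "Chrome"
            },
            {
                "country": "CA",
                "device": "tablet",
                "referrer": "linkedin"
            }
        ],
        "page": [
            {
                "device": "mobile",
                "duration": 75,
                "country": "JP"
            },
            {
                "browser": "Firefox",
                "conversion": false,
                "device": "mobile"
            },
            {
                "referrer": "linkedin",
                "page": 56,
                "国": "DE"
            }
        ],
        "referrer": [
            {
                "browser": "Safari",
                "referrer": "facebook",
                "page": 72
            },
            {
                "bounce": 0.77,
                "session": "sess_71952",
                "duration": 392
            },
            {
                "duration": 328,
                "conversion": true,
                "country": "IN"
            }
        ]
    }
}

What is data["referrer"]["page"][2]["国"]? "DE"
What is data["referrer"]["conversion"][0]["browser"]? "Chrome"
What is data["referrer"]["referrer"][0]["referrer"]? "facebook"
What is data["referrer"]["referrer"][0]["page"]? 72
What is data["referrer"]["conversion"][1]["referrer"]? "linkedin"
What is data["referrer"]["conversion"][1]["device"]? "tablet"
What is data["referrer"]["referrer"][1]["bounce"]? 0.77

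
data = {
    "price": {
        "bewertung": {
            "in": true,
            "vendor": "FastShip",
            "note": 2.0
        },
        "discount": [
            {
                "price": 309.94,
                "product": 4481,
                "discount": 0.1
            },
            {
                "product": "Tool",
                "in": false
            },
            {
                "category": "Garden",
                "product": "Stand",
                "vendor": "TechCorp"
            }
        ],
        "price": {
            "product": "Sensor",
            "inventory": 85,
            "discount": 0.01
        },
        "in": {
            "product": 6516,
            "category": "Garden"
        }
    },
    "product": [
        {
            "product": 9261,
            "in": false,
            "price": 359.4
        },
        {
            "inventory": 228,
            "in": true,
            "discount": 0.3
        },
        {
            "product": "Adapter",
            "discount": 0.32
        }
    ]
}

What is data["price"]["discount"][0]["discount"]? 0.1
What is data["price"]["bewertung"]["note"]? 2.0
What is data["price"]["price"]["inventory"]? 85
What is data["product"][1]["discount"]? 0.3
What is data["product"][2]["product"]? "Adapter"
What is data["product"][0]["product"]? 9261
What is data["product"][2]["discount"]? 0.32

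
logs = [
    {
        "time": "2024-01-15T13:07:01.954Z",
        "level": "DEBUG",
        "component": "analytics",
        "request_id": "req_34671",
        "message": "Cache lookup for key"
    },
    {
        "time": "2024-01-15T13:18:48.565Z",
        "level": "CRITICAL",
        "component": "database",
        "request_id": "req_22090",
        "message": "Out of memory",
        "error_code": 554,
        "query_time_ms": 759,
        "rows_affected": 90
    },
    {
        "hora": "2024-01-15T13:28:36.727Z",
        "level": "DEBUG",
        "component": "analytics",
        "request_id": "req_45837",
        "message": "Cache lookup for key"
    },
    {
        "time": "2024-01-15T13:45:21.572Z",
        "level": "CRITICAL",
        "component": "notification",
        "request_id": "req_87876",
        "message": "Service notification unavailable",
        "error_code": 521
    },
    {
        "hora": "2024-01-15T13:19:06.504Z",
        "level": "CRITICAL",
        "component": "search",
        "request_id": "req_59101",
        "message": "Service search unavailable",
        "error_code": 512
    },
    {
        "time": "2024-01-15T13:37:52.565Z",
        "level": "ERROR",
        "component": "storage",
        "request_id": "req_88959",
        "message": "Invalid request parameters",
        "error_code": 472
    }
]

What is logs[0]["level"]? "DEBUG"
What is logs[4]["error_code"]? 512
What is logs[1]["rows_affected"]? 90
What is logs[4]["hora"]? "2024-01-15T13:19:06.504Z"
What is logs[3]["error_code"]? 521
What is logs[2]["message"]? "Cache lookup for key"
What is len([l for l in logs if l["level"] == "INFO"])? 0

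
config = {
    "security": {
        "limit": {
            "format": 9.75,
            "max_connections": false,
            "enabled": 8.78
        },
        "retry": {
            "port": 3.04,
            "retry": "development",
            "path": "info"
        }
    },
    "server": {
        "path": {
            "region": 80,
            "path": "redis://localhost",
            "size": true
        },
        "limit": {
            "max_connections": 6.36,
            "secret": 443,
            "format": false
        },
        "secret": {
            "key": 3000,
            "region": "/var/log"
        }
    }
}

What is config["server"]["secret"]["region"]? "/var/log"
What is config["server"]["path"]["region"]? 80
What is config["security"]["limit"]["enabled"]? 8.78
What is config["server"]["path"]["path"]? "redis://localhost"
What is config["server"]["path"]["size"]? True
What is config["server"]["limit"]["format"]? False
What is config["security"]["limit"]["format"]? 9.75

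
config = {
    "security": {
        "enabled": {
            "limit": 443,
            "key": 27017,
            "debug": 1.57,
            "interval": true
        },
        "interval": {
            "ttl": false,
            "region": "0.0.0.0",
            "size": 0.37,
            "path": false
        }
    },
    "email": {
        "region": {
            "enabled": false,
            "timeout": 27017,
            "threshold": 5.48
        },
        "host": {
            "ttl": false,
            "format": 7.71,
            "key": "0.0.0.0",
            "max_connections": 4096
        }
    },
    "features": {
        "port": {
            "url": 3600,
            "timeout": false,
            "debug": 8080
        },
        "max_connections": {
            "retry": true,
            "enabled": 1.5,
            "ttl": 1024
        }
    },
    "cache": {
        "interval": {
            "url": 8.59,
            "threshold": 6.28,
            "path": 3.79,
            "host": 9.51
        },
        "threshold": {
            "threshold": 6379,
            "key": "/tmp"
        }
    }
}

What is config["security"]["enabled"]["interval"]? True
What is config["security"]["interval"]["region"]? "0.0.0.0"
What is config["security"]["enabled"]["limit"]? 443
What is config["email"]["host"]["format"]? 7.71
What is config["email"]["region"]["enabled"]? False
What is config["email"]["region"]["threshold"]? 5.48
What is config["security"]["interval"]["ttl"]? False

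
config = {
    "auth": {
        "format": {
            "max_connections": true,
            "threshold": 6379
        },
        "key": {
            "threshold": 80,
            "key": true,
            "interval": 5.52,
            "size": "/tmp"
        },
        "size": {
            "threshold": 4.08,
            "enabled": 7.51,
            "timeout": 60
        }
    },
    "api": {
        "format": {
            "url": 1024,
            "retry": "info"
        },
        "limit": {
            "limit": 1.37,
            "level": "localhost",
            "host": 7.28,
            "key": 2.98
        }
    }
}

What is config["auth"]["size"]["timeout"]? 60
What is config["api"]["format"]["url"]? 1024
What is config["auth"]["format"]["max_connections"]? True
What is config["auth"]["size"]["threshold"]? 4.08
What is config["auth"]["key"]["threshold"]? 80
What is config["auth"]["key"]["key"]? True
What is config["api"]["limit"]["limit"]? 1.37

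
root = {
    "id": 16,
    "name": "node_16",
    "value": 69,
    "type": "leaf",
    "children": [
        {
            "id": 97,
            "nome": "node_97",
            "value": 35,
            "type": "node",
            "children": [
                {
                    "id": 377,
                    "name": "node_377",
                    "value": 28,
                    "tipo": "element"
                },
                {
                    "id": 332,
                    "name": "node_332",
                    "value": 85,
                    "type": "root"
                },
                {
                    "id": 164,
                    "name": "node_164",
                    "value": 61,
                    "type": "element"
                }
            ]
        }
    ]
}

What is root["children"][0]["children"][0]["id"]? 377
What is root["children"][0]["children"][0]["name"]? "node_377"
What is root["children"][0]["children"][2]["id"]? 164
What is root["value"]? 69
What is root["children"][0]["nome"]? "node_97"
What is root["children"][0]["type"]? "node"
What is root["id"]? 16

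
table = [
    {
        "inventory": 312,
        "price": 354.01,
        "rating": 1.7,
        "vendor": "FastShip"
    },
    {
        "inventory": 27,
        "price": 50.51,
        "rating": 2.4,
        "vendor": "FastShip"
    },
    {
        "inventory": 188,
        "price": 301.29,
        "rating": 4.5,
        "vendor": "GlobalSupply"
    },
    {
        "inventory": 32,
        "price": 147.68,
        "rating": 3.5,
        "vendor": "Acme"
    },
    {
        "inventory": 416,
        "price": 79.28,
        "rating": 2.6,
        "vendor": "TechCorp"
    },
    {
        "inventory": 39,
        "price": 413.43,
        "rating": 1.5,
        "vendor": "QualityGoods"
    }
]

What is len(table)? 6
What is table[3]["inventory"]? 32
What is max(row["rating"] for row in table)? 4.5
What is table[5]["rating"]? 1.5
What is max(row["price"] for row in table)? 413.43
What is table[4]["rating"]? 2.6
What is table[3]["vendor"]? "Acme"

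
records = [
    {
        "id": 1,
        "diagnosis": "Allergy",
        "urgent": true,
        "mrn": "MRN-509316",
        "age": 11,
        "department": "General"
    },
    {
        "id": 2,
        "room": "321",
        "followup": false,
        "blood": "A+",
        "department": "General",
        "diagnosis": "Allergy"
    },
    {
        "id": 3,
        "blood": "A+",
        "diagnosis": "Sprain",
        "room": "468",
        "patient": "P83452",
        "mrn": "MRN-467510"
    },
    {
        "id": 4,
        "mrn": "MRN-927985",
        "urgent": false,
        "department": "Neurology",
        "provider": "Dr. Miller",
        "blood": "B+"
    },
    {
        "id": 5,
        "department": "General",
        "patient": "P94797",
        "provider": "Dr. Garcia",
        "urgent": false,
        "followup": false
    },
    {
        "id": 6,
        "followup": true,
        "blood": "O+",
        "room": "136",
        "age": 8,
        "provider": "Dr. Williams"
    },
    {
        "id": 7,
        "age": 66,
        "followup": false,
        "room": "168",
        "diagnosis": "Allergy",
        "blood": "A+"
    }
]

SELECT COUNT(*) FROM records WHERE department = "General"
3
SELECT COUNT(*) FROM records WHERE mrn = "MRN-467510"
1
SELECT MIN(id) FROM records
1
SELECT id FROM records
[1, 2, 3, 4, 5, 6, 7]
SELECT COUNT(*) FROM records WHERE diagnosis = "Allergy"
3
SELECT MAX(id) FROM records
7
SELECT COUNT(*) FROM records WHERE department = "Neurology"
1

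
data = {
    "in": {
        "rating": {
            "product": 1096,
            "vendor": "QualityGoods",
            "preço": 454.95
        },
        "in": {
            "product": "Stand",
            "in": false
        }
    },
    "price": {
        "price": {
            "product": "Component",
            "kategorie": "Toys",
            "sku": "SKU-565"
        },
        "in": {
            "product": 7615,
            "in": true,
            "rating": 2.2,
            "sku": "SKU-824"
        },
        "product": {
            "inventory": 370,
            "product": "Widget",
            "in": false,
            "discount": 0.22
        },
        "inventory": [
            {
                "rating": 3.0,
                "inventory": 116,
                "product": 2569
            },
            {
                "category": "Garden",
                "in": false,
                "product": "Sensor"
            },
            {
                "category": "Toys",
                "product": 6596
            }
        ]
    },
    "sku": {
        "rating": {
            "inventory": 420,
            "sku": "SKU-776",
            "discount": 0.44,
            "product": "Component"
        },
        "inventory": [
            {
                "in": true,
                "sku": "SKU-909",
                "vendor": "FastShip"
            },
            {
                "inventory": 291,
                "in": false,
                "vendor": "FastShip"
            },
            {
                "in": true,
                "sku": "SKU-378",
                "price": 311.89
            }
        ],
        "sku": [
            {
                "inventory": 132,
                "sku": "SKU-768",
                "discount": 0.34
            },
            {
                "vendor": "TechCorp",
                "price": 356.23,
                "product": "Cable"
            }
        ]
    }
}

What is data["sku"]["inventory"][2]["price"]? 311.89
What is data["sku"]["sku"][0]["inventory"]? 132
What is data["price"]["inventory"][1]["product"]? "Sensor"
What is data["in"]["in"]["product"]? "Stand"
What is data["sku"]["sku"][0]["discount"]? 0.34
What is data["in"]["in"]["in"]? False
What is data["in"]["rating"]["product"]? 1096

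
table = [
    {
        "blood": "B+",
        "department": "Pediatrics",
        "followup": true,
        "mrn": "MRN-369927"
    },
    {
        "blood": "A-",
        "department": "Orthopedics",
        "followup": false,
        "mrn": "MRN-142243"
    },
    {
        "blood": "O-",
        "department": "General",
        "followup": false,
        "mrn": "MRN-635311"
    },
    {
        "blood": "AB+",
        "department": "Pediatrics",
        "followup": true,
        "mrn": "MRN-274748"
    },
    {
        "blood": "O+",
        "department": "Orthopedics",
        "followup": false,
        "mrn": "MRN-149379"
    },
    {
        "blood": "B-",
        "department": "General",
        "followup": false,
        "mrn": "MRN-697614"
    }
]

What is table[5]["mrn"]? "MRN-697614"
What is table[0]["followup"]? True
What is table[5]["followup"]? False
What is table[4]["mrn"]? "MRN-149379"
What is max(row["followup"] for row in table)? True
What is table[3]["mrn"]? "MRN-274748"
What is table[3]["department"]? "Pediatrics"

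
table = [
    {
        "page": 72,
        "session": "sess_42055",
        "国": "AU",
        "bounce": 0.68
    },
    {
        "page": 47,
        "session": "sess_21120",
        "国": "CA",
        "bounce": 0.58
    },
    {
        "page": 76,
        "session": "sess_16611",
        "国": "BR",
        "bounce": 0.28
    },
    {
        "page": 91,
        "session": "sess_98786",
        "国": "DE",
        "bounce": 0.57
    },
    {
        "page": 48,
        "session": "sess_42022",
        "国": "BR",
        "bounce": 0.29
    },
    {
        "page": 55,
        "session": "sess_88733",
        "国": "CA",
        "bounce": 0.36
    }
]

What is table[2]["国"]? "BR"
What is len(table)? 6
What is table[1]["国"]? "CA"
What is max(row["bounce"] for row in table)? 0.68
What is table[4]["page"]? 48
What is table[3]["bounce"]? 0.57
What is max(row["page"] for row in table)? 91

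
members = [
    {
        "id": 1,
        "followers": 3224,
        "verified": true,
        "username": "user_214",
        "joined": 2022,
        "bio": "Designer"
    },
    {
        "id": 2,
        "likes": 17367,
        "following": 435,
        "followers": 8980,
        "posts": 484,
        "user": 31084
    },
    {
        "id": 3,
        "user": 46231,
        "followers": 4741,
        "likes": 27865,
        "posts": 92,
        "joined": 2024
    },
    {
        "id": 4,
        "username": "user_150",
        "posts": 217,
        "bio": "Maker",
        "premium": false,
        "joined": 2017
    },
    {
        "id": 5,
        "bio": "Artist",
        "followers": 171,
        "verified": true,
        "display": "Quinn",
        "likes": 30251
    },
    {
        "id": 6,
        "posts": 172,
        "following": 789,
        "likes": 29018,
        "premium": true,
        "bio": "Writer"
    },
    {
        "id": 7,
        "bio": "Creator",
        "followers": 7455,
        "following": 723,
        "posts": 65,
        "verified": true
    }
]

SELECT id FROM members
[1, 2, 3, 4, 5, 6, 7]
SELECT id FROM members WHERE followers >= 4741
[2, 3, 7]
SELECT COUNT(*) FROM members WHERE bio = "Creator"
1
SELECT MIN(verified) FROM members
True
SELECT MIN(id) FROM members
1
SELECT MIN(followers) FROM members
171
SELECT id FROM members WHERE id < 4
[1, 2, 3]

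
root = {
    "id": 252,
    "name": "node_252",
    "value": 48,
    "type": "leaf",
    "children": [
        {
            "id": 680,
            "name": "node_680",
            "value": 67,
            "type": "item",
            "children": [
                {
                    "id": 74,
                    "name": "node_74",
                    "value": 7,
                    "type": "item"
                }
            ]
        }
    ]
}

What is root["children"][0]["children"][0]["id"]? 74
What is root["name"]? "node_252"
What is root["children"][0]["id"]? 680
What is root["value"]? 48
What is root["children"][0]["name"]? "node_680"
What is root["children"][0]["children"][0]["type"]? "item"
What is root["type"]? "leaf"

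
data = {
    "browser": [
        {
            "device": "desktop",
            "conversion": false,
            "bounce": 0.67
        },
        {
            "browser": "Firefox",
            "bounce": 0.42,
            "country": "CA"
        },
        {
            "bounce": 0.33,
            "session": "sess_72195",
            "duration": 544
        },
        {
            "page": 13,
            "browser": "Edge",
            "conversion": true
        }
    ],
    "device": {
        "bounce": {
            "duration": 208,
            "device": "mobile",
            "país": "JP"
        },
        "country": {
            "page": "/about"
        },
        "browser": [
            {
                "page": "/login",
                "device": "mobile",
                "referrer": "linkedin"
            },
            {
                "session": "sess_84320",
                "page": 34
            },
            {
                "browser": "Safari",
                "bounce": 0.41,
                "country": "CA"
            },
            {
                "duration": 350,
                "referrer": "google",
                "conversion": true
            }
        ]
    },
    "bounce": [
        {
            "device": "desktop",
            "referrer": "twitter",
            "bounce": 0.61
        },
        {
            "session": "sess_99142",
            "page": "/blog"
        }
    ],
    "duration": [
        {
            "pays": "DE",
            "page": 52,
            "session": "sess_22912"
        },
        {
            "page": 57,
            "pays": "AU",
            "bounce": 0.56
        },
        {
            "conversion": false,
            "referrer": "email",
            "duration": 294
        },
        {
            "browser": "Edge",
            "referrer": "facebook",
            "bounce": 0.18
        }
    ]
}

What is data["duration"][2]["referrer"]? "email"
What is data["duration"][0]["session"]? "sess_22912"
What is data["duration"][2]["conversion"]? False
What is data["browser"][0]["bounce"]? 0.67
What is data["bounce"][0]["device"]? "desktop"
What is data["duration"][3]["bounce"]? 0.18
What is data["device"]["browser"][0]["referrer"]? "linkedin"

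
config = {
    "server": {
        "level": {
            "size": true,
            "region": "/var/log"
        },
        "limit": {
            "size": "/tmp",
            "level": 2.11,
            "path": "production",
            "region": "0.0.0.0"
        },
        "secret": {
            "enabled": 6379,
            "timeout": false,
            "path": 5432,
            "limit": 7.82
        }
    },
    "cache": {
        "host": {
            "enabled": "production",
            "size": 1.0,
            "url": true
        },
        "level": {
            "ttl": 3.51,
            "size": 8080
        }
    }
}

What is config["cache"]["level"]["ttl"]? 3.51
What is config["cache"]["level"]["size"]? 8080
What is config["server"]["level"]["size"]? True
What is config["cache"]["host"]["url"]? True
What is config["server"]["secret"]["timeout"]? False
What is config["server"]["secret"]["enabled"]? 6379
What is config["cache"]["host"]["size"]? 1.0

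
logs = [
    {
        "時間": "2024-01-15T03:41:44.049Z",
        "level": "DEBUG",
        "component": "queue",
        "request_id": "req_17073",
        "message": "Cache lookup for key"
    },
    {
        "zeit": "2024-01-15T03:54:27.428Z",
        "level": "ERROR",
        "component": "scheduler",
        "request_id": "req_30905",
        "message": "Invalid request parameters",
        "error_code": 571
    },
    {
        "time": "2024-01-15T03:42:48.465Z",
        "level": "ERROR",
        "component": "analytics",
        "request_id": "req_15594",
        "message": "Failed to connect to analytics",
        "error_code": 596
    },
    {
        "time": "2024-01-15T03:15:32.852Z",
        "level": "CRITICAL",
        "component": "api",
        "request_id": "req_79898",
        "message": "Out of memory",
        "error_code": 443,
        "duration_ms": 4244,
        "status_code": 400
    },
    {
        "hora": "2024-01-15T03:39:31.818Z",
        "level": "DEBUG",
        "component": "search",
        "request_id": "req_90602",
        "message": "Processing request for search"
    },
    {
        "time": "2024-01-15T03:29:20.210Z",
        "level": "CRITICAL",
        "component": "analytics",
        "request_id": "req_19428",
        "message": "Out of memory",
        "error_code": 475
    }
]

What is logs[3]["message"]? "Out of memory"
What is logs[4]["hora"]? "2024-01-15T03:39:31.818Z"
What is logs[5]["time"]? "2024-01-15T03:29:20.210Z"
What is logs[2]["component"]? "analytics"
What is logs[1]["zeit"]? "2024-01-15T03:54:27.428Z"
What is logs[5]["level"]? "CRITICAL"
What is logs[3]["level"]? "CRITICAL"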